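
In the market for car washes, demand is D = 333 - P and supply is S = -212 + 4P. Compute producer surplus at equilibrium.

Producer surplus = 6272

Equilibrium: 333 - P = -212 + 4P gives P* = 109, Q* = 224.
Supply starts at P = 53 (where S = 0).
PS = ½(109 − 53)(224) = 6272.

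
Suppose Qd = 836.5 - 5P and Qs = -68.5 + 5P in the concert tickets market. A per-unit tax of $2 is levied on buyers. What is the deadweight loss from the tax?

Pre-tax equilibrium: P* = 90.5, Q* = 384.
Tax on buyers shifts demand to Qd = 836.5 − 5(P + 2) = 826.5 - 5P.
826.5 - 5P = -68.5 + 5P gives seller price Ps = 89.5; buyers pay Pb = 89.5 + 2 = 91.5.
New quantity: Q = 836.5 − 5(91.5) = 379.
DWL = ½ × 2 × (384 − 379) = 5.

Deadweight loss = 5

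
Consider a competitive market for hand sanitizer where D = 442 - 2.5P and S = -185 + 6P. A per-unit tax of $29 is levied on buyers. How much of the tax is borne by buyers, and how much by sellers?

Pre-tax equilibrium: P* = 1254/17, Q* = 4379/17.
Tax on buyers shifts demand to D = 442 − 2.5(P + 29) = 369.5 - 2.5P.
369.5 - 2.5P = -185 + 6P gives seller price Ps = 1109/17; buyers pay Pb = 1109/17 + 29 = 1602/17.
New quantity: Q = 442 − 2.5(1602/17) = 3509/17.
Buyer burden = 1602/17 − 1254/17 = 348/17; seller burden = 1254/17 − 1109/17 = 145/17.

Buyers bear 348/17, sellers bear 145/17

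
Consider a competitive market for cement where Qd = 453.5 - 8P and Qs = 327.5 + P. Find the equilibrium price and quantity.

P* = 14, Q* = 341.5

Set Qd = Qs: 453.5 - 8P = 327.5 + P.
126 = 9P, so P* = 14.
Q* = 453.5 − 8(14) = 341.5.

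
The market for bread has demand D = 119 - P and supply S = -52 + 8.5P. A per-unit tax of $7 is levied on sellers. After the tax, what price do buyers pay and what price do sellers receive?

Pre-tax equilibrium: P* = 18, Q* = 101.
Tax on sellers shifts supply to S = -52 + 8.5(P − 7) = -111.5 + 8.5P.
119 - P = -111.5 + 8.5P gives buyer price Pb = 461/19; sellers receive Ps = 461/19 − 7 = 328/19.
New quantity: Q = 119 − 1(461/19) = 1800/19.

Buyers pay 461/19, sellers receive 328/19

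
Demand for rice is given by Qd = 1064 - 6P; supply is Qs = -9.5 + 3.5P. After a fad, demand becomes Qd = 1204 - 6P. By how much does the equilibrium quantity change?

ΔQ = 980/19

Original equilibrium: P* = 113, Q* = 386.
New equilibrium: 1204 - 6P = -9.5 + 3.5P, so 1213.5 = 9.5P and P' = 2427/19; Q' = 1204 − 6(2427/19) = 8314/19.
Change in quantity: 8314/19 − 386 = 980/19.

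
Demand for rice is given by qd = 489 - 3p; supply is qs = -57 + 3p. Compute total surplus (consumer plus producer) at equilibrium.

Equilibrium: 489 - 3p = -57 + 3p gives p* = 91, q* = 216.
Demand choke price: p = 163; supply starts at p = 19.
CS = ½(163 − 91)(216) = 7776; PS = ½(91 − 19)(216) = 7776.

Total surplus = 15552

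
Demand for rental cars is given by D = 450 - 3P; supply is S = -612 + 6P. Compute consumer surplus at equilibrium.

Consumer surplus = 1536

Equilibrium: 450 - 3P = -612 + 6P gives P* = 118, Q* = 96.
Demand choke price (D = 0): P = 150.
CS = ½(150 − 118)(96) = 1536.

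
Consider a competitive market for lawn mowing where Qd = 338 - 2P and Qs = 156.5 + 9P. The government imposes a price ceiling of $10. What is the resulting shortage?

Equilibrium price would be P* = 16.5, so the ceiling at 10 binds.
At P = 10: Qd = 338 − 2(10) = 318, Qs = 156.5 + 9(10) = 246.5.
Shortage = 318 − 246.5 = 71.5.

Shortage = 71.5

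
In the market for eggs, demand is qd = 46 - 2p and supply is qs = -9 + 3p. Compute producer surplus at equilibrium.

Producer surplus = 96

Equilibrium: 46 - 2p = -9 + 3p gives p* = 11, q* = 24.
Supply starts at p = 3 (where qs = 0).
PS = ½(11 − 3)(24) = 96.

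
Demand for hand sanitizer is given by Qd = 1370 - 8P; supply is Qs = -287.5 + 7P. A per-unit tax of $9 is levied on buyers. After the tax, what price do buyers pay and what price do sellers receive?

Buyers pay $114.7, sellers receive $105.7

Pre-tax equilibrium: P* = 110.5, Q* = 486.
Tax on buyers shifts demand to Qd = 1370 − 8(P + 9) = 1298 - 8P.
1298 - 8P = -287.5 + 7P gives seller price Ps = 105.7; buyers pay Pb = 105.7 + 9 = 114.7.
New quantity: Q = 1370 − 8(114.7) = 452.4.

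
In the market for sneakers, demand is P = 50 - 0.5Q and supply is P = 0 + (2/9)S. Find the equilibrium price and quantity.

Set the two price expressions equal: 50 - 0.5Q = 0 + (2/9)Q.
50 = (13/18)Q, so Q* = 900/13.
P* = 50 − (0.5)(900/13) = 200/13.

P* = 200/13, Q* = 900/13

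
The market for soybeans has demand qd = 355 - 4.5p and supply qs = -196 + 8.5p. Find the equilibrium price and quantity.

Set qd = qs: 355 - 4.5p = -196 + 8.5p.
551 = 13p, so p* = 551/13.
q* = 355 − 4.5(551/13) = 4271/26.

p* = 551/13, q* = 4271/26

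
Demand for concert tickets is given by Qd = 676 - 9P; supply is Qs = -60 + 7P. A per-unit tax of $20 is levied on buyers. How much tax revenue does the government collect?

Pre-tax equilibrium: P* = 46, Q* = 262.
Tax on buyers shifts demand to Qd = 676 − 9(P + 20) = 496 - 9P.
496 - 9P = -60 + 7P gives seller price Ps = 34.75; buyers pay Pb = 34.75 + 20 = 54.75.
New quantity: Q = 676 − 9(54.75) = 183.25.
Revenue = 20 × 183.25 = 3665.

Tax revenue = 3665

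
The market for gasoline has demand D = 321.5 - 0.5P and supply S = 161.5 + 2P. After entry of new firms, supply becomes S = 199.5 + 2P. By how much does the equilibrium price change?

ΔP = -15.2

Original equilibrium: P* = 64, Q* = 289.5.
New equilibrium: 321.5 - 0.5P = 199.5 + 2P, so 122 = 2.5P and P' = 48.8; Q' = 321.5 − 0.5(48.8) = 297.1.
Change in price: 48.8 − 64 = -15.2.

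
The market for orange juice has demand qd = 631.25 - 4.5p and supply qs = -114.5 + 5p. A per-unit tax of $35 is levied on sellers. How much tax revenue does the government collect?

Tax revenue = 129745/19

Pre-tax equilibrium: p* = 78.5, q* = 278.
Tax on sellers shifts supply to qs = -114.5 + 5(p − 35) = -289.5 + 5p.
631.25 - 4.5p = -289.5 + 5p gives buyer price pb = 3683/38; sellers receive ps = 3683/38 − 35 = 2353/38.
New quantity: q = 631.25 − 4.5(3683/38) = 3707/19.
Revenue = 35 × 3707/19 = 129745/19.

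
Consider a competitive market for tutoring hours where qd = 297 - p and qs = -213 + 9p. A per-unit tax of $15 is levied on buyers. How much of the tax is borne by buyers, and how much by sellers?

Pre-tax equilibrium: p* = 51, q* = 246.
Tax on buyers shifts demand to qd = 297 − 1(p + 15) = 282 - p.
282 - p = -213 + 9p gives seller price ps = 49.5; buyers pay pb = 49.5 + 15 = 64.5.
New quantity: q = 297 − 1(64.5) = 232.5.
Buyer burden = 64.5 − 51 = 13.5; seller burden = 51 − 49.5 = 1.5.

Buyers bear $13.5, sellers bear $1.5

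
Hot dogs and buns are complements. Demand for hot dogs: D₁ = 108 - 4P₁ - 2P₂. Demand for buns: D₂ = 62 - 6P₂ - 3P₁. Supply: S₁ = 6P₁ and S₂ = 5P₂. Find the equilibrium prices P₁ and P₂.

P₁ = 133/13, P₂ = 37/13

Market 1: 108 - 4P₁ - 2P₂ = 6P₁ → 10P₁ + 2P₂ = 108.
Market 2: 11P₂ + 3P₁ = 62.
Eliminating P₂: 11×(1) − 2×(2) gives 104P₁ = 1064, so P₁ = 133/13.
Back-substitute into (2): P₂ = (62 − 3×133/13) / 11 = 37/13.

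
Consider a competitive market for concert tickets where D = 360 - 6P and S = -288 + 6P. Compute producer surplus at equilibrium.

Producer surplus = 108

Equilibrium: 360 - 6P = -288 + 6P gives P* = 54, Q* = 36.
Supply starts at P = 48 (where S = 0).
PS = ½(54 − 48)(36) = 108.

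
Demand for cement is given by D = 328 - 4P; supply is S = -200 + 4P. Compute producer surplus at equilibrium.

Equilibrium: 328 - 4P = -200 + 4P gives P* = 66, Q* = 64.
Supply starts at P = 50 (where S = 0).
PS = ½(66 − 50)(64) = 512.

Producer surplus = 512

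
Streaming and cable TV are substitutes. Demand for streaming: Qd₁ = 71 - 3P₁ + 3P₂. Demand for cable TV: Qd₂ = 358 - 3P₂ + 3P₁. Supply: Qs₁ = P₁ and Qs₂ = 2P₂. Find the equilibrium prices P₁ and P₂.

P₁ = 1429/11, P₂ = 1645/11

Market 1: 71 - 3P₁ + 3P₂ = P₁ → 4P₁ - 3P₂ = 71.
Market 2: 5P₂ - 3P₁ = 358.
Eliminating P₂: 5×(1) + 3×(2) gives 11P₁ = 1429, so P₁ = 1429/11.
Back-substitute into (2): P₂ = (358 + 3×1429/11) / 5 = 1645/11.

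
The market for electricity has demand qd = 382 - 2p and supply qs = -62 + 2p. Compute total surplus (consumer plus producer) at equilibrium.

Total surplus = 12800

Equilibrium: 382 - 2p = -62 + 2p gives p* = 111, q* = 160.
Demand choke price: p = 191; supply starts at p = 31.
CS = ½(191 − 111)(160) = 6400; PS = ½(111 − 31)(160) = 6400.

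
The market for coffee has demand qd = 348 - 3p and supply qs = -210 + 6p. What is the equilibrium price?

p* = 62

Set qd = qs: 348 - 3p = -210 + 6p.
558 = 9p, so p* = 62.
q* = 348 − 3(62) = 162.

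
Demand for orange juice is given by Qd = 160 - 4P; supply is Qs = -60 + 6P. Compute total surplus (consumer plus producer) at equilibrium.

Total surplus = 1080

Equilibrium: 160 - 4P = -60 + 6P gives P* = 22, Q* = 72.
Demand choke price: P = 40; supply starts at P = 10.
CS = ½(40 − 22)(72) = 648; PS = ½(22 − 10)(72) = 432.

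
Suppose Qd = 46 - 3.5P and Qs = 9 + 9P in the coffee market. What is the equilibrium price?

Set Qd = Qs: 46 - 3.5P = 9 + 9P.
37 = 12.5P, so P* = 2.96.
Q* = 46 − 3.5(2.96) = 35.64.

P* = 2.96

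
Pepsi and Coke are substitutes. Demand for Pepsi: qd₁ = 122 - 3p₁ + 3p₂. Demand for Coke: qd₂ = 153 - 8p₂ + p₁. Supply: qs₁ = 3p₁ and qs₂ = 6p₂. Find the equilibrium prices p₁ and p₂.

p₁ = 2167/81, p₂ = 1040/81

Market 1: 122 - 3p₁ + 3p₂ = 3p₁ → 6p₁ - 3p₂ = 122.
Market 2: 14p₂ - p₁ = 153.
Eliminating p₂: 14×(1) + 3×(2) gives 81p₁ = 2167, so p₁ = 2167/81.
Back-substitute into (2): p₂ = (153 + 1×2167/81) / 14 = 1040/81.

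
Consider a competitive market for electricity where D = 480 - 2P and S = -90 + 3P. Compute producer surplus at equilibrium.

Producer surplus = 10584

Equilibrium: 480 - 2P = -90 + 3P gives P* = 114, Q* = 252.
Supply starts at P = 30 (where S = 0).
PS = ½(114 − 30)(252) = 10584.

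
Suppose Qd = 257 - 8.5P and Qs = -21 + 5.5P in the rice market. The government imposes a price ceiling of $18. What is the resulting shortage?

Shortage = 26

Equilibrium price would be P* = 139/7, so the ceiling at 18 binds.
At P = 18: Qd = 257 − 8.5(18) = 104, Qs = -21 + 5.5(18) = 78.
Shortage = 104 − 78 = 26.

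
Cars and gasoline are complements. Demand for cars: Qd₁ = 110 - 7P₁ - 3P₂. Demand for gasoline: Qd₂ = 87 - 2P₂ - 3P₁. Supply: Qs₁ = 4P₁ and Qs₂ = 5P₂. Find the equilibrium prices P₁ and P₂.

Market 1: 110 - 7P₁ - 3P₂ = 4P₁ → 11P₁ + 3P₂ = 110.
Market 2: 7P₂ + 3P₁ = 87.
Eliminating P₂: 7×(1) − 3×(2) gives 68P₁ = 509, so P₁ = 509/68.
Back-substitute into (2): P₂ = (87 − 3×509/68) / 7 = 627/68.

P₁ = 509/68, P₂ = 627/68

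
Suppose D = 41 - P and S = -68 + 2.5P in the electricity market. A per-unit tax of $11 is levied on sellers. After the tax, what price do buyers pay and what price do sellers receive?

Pre-tax equilibrium: P* = 218/7, Q* = 69/7.
Tax on sellers shifts supply to S = -68 + 2.5(P − 11) = -95.5 + 2.5P.
41 - P = -95.5 + 2.5P gives buyer price Pb = 39; sellers receive Ps = 39 − 11 = 28.
New quantity: Q = 41 − 1(39) = 2.

Buyers pay $39, sellers receive $28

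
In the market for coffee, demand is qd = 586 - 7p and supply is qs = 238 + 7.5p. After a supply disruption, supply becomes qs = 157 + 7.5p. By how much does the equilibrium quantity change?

Original equilibrium: p* = 24, q* = 418.
New equilibrium: 586 - 7p = 157 + 7.5p, so 429 = 14.5p and p' = 858/29; q' = 586 − 7(858/29) = 10988/29.
Change in quantity: 10988/29 − 418 = -1134/29.

Δq = -1134/29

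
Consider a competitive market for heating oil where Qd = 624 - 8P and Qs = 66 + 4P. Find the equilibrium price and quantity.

P* = 46.5, Q* = 252

Set Qd = Qs: 624 - 8P = 66 + 4P.
558 = 12P, so P* = 46.5.
Q* = 624 − 8(46.5) = 252.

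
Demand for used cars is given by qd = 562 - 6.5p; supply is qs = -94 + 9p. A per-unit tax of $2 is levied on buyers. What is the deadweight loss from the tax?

Pre-tax equilibrium: p* = 1312/31, q* = 8894/31.
Tax on buyers shifts demand to qd = 562 − 6.5(p + 2) = 549 - 6.5p.
549 - 6.5p = -94 + 9p gives seller price ps = 1286/31; buyers pay pb = 1286/31 + 2 = 1348/31.
New quantity: q = 562 − 6.5(1348/31) = 8660/31.
DWL = ½ × 2 × (8894/31 − 8660/31) = 234/31.

Deadweight loss = 234/31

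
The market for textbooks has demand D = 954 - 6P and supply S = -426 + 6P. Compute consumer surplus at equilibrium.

Consumer surplus = 5808

Equilibrium: 954 - 6P = -426 + 6P gives P* = 115, Q* = 264.
Demand choke price (D = 0): P = 159.
CS = ½(159 − 115)(264) = 5808.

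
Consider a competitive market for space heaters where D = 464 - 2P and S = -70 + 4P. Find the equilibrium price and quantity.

P* = 89, Q* = 286

Set D = S: 464 - 2P = -70 + 4P.
534 = 6P, so P* = 89.
Q* = 464 − 2(89) = 286.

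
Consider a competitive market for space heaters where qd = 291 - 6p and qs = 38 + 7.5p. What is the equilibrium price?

Set qd = qs: 291 - 6p = 38 + 7.5p.
253 = 13.5p, so p* = 506/27.
q* = 291 − 6(506/27) = 1607/9.

p* = 506/27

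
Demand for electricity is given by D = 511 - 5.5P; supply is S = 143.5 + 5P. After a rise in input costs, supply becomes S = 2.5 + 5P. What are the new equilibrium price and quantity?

P' = 339/7, Q' = 3425/14

Original equilibrium: P* = 35, Q* = 318.5.
New equilibrium: 511 - 5.5P = 2.5 + 5P, so 508.5 = 10.5P and P' = 339/7; Q' = 511 − 5.5(339/7) = 3425/14.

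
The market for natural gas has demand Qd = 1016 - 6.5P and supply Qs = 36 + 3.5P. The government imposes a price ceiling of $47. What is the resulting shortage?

Equilibrium price would be P* = 98, so the ceiling at 47 binds.
At P = 47: Qd = 1016 − 6.5(47) = 710.5, Qs = 36 + 3.5(47) = 200.5.
Shortage = 710.5 − 200.5 = 510.

Shortage = 510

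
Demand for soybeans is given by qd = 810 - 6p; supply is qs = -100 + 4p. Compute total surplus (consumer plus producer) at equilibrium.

Equilibrium: 810 - 6p = -100 + 4p gives p* = 91, q* = 264.
Demand choke price: p = 135; supply starts at p = 25.
CS = ½(135 − 91)(264) = 5808; PS = ½(91 − 25)(264) = 8712.

Total surplus = 14520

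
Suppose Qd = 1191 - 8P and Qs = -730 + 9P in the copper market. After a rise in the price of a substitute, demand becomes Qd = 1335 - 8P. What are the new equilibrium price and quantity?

P' = 2065/17, Q' = 6175/17

Original equilibrium: P* = 113, Q* = 287.
New equilibrium: 1335 - 8P = -730 + 9P, so 2065 = 17P and P' = 2065/17; Q' = 1335 − 8(2065/17) = 6175/17.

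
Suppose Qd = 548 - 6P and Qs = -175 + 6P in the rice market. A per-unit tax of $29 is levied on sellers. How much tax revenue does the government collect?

Tax revenue = 2885.5

Pre-tax equilibrium: P* = 60.25, Q* = 186.5.
Tax on sellers shifts supply to Qs = -175 + 6(P − 29) = -349 + 6P.
548 - 6P = -349 + 6P gives buyer price Pb = 74.75; sellers receive Ps = 74.75 − 29 = 45.75.
New quantity: Q = 548 − 6(74.75) = 99.5.
Revenue = 29 × 99.5 = 2885.5.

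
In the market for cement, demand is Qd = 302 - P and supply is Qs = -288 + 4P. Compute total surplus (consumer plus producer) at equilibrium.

Total surplus = 21160

Equilibrium: 302 - P = -288 + 4P gives P* = 118, Q* = 184.
Demand choke price: P = 302; supply starts at P = 72.
CS = ½(302 − 118)(184) = 16928; PS = ½(118 − 72)(184) = 4232.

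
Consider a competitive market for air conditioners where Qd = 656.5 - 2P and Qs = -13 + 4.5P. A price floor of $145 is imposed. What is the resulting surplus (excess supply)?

Surplus = 273

Equilibrium price would be P* = 103, so the floor at 145 binds.
At P = 145: Qd = 366.5, Qs = 639.5.
Surplus = 639.5 − 366.5 = 273.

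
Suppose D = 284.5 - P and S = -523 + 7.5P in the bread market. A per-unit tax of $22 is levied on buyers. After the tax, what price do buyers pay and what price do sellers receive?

Pre-tax equilibrium: P* = 95, Q* = 189.5.
Tax on buyers shifts demand to D = 284.5 − 1(P + 22) = 262.5 - P.
262.5 - P = -523 + 7.5P gives seller price Ps = 1571/17; buyers pay Pb = 1571/17 + 22 = 1945/17.
New quantity: Q = 284.5 − 1(1945/17) = 5783/34.

Buyers pay 1945/17, sellers receive 1571/17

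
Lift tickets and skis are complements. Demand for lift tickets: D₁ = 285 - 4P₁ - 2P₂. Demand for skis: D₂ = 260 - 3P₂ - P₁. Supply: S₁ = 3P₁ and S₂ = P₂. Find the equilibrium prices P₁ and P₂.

Market 1: 285 - 4P₁ - 2P₂ = 3P₁ → 7P₁ + 2P₂ = 285.
Market 2: 4P₂ + P₁ = 260.
Eliminating P₂: 4×(1) − 2×(2) gives 26P₁ = 620, so P₁ = 310/13.
Back-substitute into (2): P₂ = (260 − 1×310/13) / 4 = 1535/26.

P₁ = 310/13, P₂ = 1535/26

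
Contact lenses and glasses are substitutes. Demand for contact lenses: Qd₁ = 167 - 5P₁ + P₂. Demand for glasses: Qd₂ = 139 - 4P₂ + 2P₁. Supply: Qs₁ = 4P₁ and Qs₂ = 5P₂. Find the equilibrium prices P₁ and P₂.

Market 1: 167 - 5P₁ + P₂ = 4P₁ → 9P₁ - P₂ = 167.
Market 2: 9P₂ - 2P₁ = 139.
Eliminating P₂: 9×(1) + 1×(2) gives 79P₁ = 1642, so P₁ = 1642/79.
Back-substitute into (2): P₂ = (139 + 2×1642/79) / 9 = 1585/79.

P₁ = 1642/79, P₂ = 1585/79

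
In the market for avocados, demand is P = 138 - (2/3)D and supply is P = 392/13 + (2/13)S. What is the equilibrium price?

P* = 50.375

Set the two price expressions equal: 138 - (2/3)Q = 392/13 + (2/13)Q.
1402/13 = (32/39)Q, so Q* = 131.4375.
P* = 138 − (2/3)(131.4375) = 50.375.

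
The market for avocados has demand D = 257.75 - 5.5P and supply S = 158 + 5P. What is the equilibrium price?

Set D = S: 257.75 - 5.5P = 158 + 5P.
99.75 = 10.5P, so P* = 9.5.
Q* = 257.75 − 5.5(9.5) = 205.5.

P* = 9.5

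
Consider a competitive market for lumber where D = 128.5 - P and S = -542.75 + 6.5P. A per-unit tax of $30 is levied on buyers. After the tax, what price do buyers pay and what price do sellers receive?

Buyers pay $115.5, sellers receive $85.5

Pre-tax equilibrium: P* = 89.5, Q* = 39.
Tax on buyers shifts demand to D = 128.5 − 1(P + 30) = 98.5 - P.
98.5 - P = -542.75 + 6.5P gives seller price Ps = 85.5; buyers pay Pb = 85.5 + 30 = 115.5.
New quantity: Q = 128.5 − 1(115.5) = 13.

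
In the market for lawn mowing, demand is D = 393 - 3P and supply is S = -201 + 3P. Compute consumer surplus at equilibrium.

Consumer surplus = 1536

Equilibrium: 393 - 3P = -201 + 3P gives P* = 99, Q* = 96.
Demand choke price (D = 0): P = 131.
CS = ½(131 − 99)(96) = 1536.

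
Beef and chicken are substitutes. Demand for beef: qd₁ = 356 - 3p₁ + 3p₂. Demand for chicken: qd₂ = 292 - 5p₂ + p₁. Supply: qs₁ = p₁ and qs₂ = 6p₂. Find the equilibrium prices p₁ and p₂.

Market 1: 356 - 3p₁ + 3p₂ = p₁ → 4p₁ - 3p₂ = 356.
Market 2: 11p₂ - p₁ = 292.
Eliminating p₂: 11×(1) + 3×(2) gives 41p₁ = 4792, so p₁ = 4792/41.
Back-substitute into (2): p₂ = (292 + 1×4792/41) / 11 = 1524/41.

p₁ = 4792/41, p₂ = 1524/41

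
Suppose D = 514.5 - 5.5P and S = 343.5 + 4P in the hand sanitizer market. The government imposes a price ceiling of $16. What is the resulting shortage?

Equilibrium price would be P* = 18, so the ceiling at 16 binds.
At P = 16: D = 514.5 − 5.5(16) = 426.5, S = 343.5 + 4(16) = 407.5.
Shortage = 426.5 − 407.5 = 19.

Shortage = 19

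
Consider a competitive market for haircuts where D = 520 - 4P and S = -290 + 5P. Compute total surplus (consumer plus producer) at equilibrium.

Equilibrium: 520 - 4P = -290 + 5P gives P* = 90, Q* = 160.
Demand choke price: P = 130; supply starts at P = 58.
CS = ½(130 − 90)(160) = 3200; PS = ½(90 − 58)(160) = 2560.

Total surplus = 5760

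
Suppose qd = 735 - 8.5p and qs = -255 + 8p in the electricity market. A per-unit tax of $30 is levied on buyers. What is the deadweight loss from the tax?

Deadweight loss = 20400/11

Pre-tax equilibrium: p* = 60, q* = 225.
Tax on buyers shifts demand to qd = 735 − 8.5(p + 30) = 480 - 8.5p.
480 - 8.5p = -255 + 8p gives seller price ps = 490/11; buyers pay pb = 490/11 + 30 = 820/11.
New quantity: q = 735 − 8.5(820/11) = 1115/11.
DWL = ½ × 30 × (225 − 1115/11) = 20400/11.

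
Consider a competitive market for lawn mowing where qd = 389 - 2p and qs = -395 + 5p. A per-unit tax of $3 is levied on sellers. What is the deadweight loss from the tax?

Deadweight loss = 45/7

Pre-tax equilibrium: p* = 112, q* = 165.
Tax on sellers shifts supply to qs = -395 + 5(p − 3) = -410 + 5p.
389 - 2p = -410 + 5p gives buyer price pb = 799/7; sellers receive ps = 799/7 − 3 = 778/7.
New quantity: q = 389 − 2(799/7) = 1125/7.
DWL = ½ × 3 × (165 − 1125/7) = 45/7.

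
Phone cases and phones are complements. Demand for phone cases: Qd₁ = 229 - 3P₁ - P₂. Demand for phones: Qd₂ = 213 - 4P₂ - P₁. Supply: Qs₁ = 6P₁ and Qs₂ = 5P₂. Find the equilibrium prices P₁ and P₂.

P₁ = 23.1, P₂ = 21.1

Market 1: 229 - 3P₁ - P₂ = 6P₁ → 9P₁ + P₂ = 229.
Market 2: 9P₂ + P₁ = 213.
Eliminating P₂: 9×(1) − 1×(2) gives 80P₁ = 1848, so P₁ = 23.1.
Back-substitute into (2): P₂ = (213 − 1×23.1) / 9 = 21.1.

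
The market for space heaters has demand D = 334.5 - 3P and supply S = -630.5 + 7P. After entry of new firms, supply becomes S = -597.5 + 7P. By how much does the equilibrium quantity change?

Original equilibrium: P* = 96.5, Q* = 45.
New equilibrium: 334.5 - 3P = -597.5 + 7P, so 932 = 10P and P' = 93.2; Q' = 334.5 − 3(93.2) = 54.9.
Change in quantity: 54.9 − 45 = 9.9.

ΔQ = 9.9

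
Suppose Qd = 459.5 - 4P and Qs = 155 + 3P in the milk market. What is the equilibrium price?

Set Qd = Qs: 459.5 - 4P = 155 + 3P.
304.5 = 7P, so P* = 43.5.
Q* = 459.5 − 4(43.5) = 285.5.

P* = 43.5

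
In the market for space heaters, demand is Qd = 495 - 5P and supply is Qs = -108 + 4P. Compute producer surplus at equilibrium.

Equilibrium: 495 - 5P = -108 + 4P gives P* = 67, Q* = 160.
Supply starts at P = 27 (where Qs = 0).
PS = ½(67 − 27)(160) = 3200.

Producer surplus = 3200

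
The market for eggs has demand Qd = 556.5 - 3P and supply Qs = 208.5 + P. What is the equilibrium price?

P* = 87

Set Qd = Qs: 556.5 - 3P = 208.5 + P.
348 = 4P, so P* = 87.
Q* = 556.5 − 3(87) = 295.5.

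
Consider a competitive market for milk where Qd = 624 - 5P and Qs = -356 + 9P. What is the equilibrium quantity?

Q* = 274

Set Qd = Qs: 624 - 5P = -356 + 9P.
980 = 14P, so P* = 70.
Q* = 624 − 5(70) = 274.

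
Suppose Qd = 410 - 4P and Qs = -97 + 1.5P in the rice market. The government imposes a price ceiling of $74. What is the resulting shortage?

Shortage = 100

Equilibrium price would be P* = 1014/11, so the ceiling at 74 binds.
At P = 74: Qd = 410 − 4(74) = 114, Qs = -97 + 1.5(74) = 14.
Shortage = 114 − 14 = 100.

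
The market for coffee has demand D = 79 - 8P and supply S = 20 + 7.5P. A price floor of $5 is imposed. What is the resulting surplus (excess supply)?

Surplus = 18.5

Equilibrium price would be P* = 118/31, so the floor at 5 binds.
At P = 5: D = 39, S = 57.5.
Surplus = 57.5 − 39 = 18.5.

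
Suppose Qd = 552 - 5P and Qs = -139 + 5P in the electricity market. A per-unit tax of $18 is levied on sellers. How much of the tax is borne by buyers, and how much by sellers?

Buyers bear $9, sellers bear $9

Pre-tax equilibrium: P* = 69.1, Q* = 206.5.
Tax on sellers shifts supply to Qs = -139 + 5(P − 18) = -229 + 5P.
552 - 5P = -229 + 5P gives buyer price Pb = 78.1; sellers receive Ps = 78.1 − 18 = 60.1.
New quantity: Q = 552 − 5(78.1) = 161.5.
Buyer burden = 78.1 − 69.1 = 9; seller burden = 69.1 − 60.1 = 9.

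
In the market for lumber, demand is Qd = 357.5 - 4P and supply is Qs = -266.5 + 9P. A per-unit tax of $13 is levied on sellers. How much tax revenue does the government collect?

Pre-tax equilibrium: P* = 48, Q* = 165.5.
Tax on sellers shifts supply to Qs = -266.5 + 9(P − 13) = -383.5 + 9P.
357.5 - 4P = -383.5 + 9P gives buyer price Pb = 57; sellers receive Ps = 57 − 13 = 44.
New quantity: Q = 357.5 − 4(57) = 129.5.
Revenue = 13 × 129.5 = 1683.5.

Tax revenue = 1683.5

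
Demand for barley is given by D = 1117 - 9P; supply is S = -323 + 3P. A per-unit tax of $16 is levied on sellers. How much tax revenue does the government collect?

Tax revenue = 16

Pre-tax equilibrium: P* = 120, Q* = 37.
Tax on sellers shifts supply to S = -323 + 3(P − 16) = -371 + 3P.
1117 - 9P = -371 + 3P gives buyer price Pb = 124; sellers receive Ps = 124 − 16 = 108.
New quantity: Q = 1117 − 9(124) = 1.
Revenue = 16 × 1 = 16.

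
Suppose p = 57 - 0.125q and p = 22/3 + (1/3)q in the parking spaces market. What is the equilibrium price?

Set the two price expressions equal: 57 - 0.125q = 22/3 + (1/3)q.
149/3 = (11/24)q, so q* = 1192/11.
p* = 57 − (0.125)(1192/11) = 478/11.

p* = 478/11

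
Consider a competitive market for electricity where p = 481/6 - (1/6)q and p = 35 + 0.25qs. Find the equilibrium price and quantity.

p* = 62.1, q* = 108.4

Set the two price expressions equal: 481/6 - (1/6)q = 35 + 0.25q.
271/6 = (5/12)q, so q* = 108.4.
p* = 481/6 − (1/6)(108.4) = 62.1.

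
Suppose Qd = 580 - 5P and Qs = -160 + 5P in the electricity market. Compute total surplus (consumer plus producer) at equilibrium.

Equilibrium: 580 - 5P = -160 + 5P gives P* = 74, Q* = 210.
Demand choke price: P = 116; supply starts at P = 32.
CS = ½(116 − 74)(210) = 4410; PS = ½(74 − 32)(210) = 4410.

Total surplus = 8820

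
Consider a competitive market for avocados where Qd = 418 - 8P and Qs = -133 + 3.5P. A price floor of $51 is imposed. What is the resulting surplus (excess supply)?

Surplus = 35.5

Equilibrium price would be P* = 1102/23, so the floor at 51 binds.
At P = 51: Qd = 10, Qs = 45.5.
Surplus = 45.5 − 10 = 35.5.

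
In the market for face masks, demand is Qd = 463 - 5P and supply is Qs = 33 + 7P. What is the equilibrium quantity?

Set Qd = Qs: 463 - 5P = 33 + 7P.
430 = 12P, so P* = 215/6.
Q* = 463 − 5(215/6) = 1703/6.

Q* = 1703/6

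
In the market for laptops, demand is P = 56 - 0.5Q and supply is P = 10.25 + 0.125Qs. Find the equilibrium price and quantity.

P* = 19.4, Q* = 73.2

Set the two price expressions equal: 56 - 0.5Q = 10.25 + 0.125Q.
45.75 = 0.625Q, so Q* = 73.2.
P* = 56 − (0.5)(73.2) = 19.4.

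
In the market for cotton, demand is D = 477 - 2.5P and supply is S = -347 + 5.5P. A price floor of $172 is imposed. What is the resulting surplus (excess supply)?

Surplus = 552

Equilibrium price would be P* = 103, so the floor at 172 binds.
At P = 172: D = 47, S = 599.
Surplus = 599 − 47 = 552.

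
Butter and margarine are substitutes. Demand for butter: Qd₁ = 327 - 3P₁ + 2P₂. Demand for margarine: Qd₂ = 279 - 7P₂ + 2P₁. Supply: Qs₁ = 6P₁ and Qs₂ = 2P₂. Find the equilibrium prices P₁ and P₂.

Market 1: 327 - 3P₁ + 2P₂ = 6P₁ → 9P₁ - 2P₂ = 327.
Market 2: 9P₂ - 2P₁ = 279.
Eliminating P₂: 9×(1) + 2×(2) gives 77P₁ = 3501, so P₁ = 3501/77.
Back-substitute into (2): P₂ = (279 + 2×3501/77) / 9 = 3165/77.

P₁ = 3501/77, P₂ = 3165/77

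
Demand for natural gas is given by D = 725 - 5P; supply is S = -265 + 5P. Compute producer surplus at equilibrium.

Equilibrium: 725 - 5P = -265 + 5P gives P* = 99, Q* = 230.
Supply starts at P = 53 (where S = 0).
PS = ½(99 − 53)(230) = 5290.

Producer surplus = 5290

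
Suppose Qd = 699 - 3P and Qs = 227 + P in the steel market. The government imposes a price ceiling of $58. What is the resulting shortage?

Equilibrium price would be P* = 118, so the ceiling at 58 binds.
At P = 58: Qd = 699 − 3(58) = 525, Qs = 227 + 1(58) = 285.
Shortage = 525 − 285 = 240.

Shortage = 240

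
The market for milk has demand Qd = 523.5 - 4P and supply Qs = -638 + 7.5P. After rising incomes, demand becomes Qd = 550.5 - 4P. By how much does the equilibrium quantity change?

ΔQ = 405/23

Original equilibrium: P* = 101, Q* = 119.5.
New equilibrium: 550.5 - 4P = -638 + 7.5P, so 1188.5 = 11.5P and P' = 2377/23; Q' = 550.5 − 4(2377/23) = 6307/46.
Change in quantity: 6307/46 − 119.5 = 405/23.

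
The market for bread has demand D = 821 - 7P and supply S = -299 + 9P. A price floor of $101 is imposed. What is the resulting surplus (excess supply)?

Equilibrium price would be P* = 70, so the floor at 101 binds.
At P = 101: D = 114, S = 610.
Surplus = 610 − 114 = 496.

Surplus = 496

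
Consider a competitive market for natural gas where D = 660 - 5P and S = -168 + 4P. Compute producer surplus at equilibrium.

Producer surplus = 5000

Equilibrium: 660 - 5P = -168 + 4P gives P* = 92, Q* = 200.
Supply starts at P = 42 (where S = 0).
PS = ½(92 − 42)(200) = 5000.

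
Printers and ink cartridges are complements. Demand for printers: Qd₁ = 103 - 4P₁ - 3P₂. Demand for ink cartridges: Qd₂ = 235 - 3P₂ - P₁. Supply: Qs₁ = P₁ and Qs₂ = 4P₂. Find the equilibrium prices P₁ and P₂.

Market 1: 103 - 4P₁ - 3P₂ = P₁ → 5P₁ + 3P₂ = 103.
Market 2: 7P₂ + P₁ = 235.
Eliminating P₂: 7×(1) − 3×(2) gives 32P₁ = 16, so P₁ = 0.5.
Back-substitute into (2): P₂ = (235 − 1×0.5) / 7 = 33.5.

P₁ = 0.5, P₂ = 33.5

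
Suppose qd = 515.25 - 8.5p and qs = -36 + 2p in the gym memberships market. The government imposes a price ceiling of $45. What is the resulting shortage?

Equilibrium price would be p* = 52.5, so the ceiling at 45 binds.
At p = 45: qd = 515.25 − 8.5(45) = 132.75, qs = -36 + 2(45) = 54.
Shortage = 132.75 − 54 = 78.75.

Shortage = 78.75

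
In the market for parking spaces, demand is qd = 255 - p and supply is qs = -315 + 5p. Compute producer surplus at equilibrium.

Producer surplus = 2560

Equilibrium: 255 - p = -315 + 5p gives p* = 95, q* = 160.
Supply starts at p = 63 (where qs = 0).
PS = ½(95 − 63)(160) = 2560.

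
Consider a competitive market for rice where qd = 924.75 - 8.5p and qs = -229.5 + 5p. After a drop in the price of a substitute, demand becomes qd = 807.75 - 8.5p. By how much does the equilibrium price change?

Δp = -26/3

Original equilibrium: p* = 85.5, q* = 198.
New equilibrium: 807.75 - 8.5p = -229.5 + 5p, so 1037.25 = 13.5p and p' = 461/6; q' = 807.75 − 8.5(461/6) = 464/3.
Change in price: 461/6 − 85.5 = -26/3.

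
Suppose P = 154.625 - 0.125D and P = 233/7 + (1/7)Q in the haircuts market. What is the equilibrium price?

Set the two price expressions equal: 154.625 - 0.125Q = 233/7 + (1/7)Q.
6795/56 = (15/56)Q, so Q* = 453.
P* = 154.625 − (0.125)(453) = 98.

P* = 98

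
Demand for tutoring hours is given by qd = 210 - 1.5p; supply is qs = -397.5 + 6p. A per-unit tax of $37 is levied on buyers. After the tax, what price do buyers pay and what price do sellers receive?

Buyers pay $110.6, sellers receive $73.6

Pre-tax equilibrium: p* = 81, q* = 88.5.
Tax on buyers shifts demand to qd = 210 − 1.5(p + 37) = 154.5 - 1.5p.
154.5 - 1.5p = -397.5 + 6p gives seller price ps = 73.6; buyers pay pb = 73.6 + 37 = 110.6.
New quantity: q = 210 − 1.5(110.6) = 44.1.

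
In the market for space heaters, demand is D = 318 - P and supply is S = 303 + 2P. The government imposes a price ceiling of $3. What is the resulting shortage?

Shortage = 6

Equilibrium price would be P* = 5, so the ceiling at 3 binds.
At P = 3: D = 318 − 1(3) = 315, S = 303 + 2(3) = 309.
Shortage = 315 − 309 = 6.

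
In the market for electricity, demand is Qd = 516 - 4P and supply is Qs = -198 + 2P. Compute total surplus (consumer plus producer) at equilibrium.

Equilibrium: 516 - 4P = -198 + 2P gives P* = 119, Q* = 40.
Demand choke price: P = 129; supply starts at P = 99.
CS = ½(129 − 119)(40) = 200; PS = ½(119 − 99)(40) = 400.

Total surplus = 600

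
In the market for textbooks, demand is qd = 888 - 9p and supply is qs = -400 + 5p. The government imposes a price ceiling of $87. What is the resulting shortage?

Shortage = 70

Equilibrium price would be p* = 92, so the ceiling at 87 binds.
At p = 87: qd = 888 − 9(87) = 105, qs = -400 + 5(87) = 35.
Shortage = 105 − 35 = 70.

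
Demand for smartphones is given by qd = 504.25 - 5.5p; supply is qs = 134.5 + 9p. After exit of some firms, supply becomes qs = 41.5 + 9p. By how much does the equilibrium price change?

Δp = 186/29

Original equilibrium: p* = 25.5, q* = 364.
New equilibrium: 504.25 - 5.5p = 41.5 + 9p, so 462.75 = 14.5p and p' = 1851/58; q' = 504.25 − 5.5(1851/58) = 9533/29.
Change in price: 1851/58 − 25.5 = 186/29.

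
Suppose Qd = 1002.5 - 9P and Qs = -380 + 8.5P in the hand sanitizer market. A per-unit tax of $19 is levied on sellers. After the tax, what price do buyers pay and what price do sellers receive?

Buyers pay 3088/35, sellers receive 2423/35

Pre-tax equilibrium: P* = 79, Q* = 291.5.
Tax on sellers shifts supply to Qs = -380 + 8.5(P − 19) = -541.5 + 8.5P.
1002.5 - 9P = -541.5 + 8.5P gives buyer price Pb = 3088/35; sellers receive Ps = 3088/35 − 19 = 2423/35.
New quantity: Q = 1002.5 − 9(3088/35) = 14591/70.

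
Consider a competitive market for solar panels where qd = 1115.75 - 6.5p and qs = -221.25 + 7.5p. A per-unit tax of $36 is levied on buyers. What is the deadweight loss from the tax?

Deadweight loss = 15795/7

Pre-tax equilibrium: p* = 95.5, q* = 495.
Tax on buyers shifts demand to qd = 1115.75 − 6.5(p + 36) = 881.75 - 6.5p.
881.75 - 6.5p = -221.25 + 7.5p gives seller price ps = 1103/14; buyers pay pb = 1103/14 + 36 = 1607/14.
New quantity: q = 1115.75 − 6.5(1607/14) = 5175/14.
DWL = ½ × 36 × (495 − 5175/14) = 15795/7.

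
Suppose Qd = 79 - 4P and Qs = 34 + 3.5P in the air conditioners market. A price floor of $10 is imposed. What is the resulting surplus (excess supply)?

Equilibrium price would be P* = 6, so the floor at 10 binds.
At P = 10: Qd = 39, Qs = 69.
Surplus = 69 − 39 = 30.

Surplus = 30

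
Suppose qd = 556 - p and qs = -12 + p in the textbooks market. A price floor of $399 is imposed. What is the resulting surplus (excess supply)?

Equilibrium price would be p* = 284, so the floor at 399 binds.
At p = 399: qd = 157, qs = 387.
Surplus = 387 − 157 = 230.

Surplus = 230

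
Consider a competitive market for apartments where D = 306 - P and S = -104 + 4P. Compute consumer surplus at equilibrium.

Consumer surplus = 25088

Equilibrium: 306 - P = -104 + 4P gives P* = 82, Q* = 224.
Demand choke price (D = 0): P = 306.
CS = ½(306 − 82)(224) = 25088.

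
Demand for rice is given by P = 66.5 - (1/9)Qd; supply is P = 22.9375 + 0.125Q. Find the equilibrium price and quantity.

P* = 46, Q* = 184.5

Set the two price expressions equal: 66.5 - (1/9)Q = 22.9375 + 0.125Q.
43.5625 = (17/72)Q, so Q* = 184.5.
P* = 66.5 − (1/9)(184.5) = 46.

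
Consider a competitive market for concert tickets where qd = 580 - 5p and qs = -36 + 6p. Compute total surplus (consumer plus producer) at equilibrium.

Equilibrium: 580 - 5p = -36 + 6p gives p* = 56, q* = 300.
Demand choke price: p = 116; supply starts at p = 6.
CS = ½(116 − 56)(300) = 9000; PS = ½(56 − 6)(300) = 7500.

Total surplus = 16500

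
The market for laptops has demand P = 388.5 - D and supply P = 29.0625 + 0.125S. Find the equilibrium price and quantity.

P* = 69, Q* = 319.5

Set the two price expressions equal: 388.5 - Q = 29.0625 + 0.125Q.
359.4375 = 1.125Q, so Q* = 319.5.
P* = 388.5 − (1)(319.5) = 69.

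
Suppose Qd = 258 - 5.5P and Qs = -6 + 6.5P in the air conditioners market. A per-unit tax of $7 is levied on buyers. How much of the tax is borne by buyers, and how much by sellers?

Pre-tax equilibrium: P* = 22, Q* = 137.
Tax on buyers shifts demand to Qd = 258 − 5.5(P + 7) = 219.5 - 5.5P.
219.5 - 5.5P = -6 + 6.5P gives seller price Ps = 451/24; buyers pay Pb = 451/24 + 7 = 619/24.
New quantity: Q = 258 − 5.5(619/24) = 5575/48.
Buyer burden = 619/24 − 22 = 91/24; seller burden = 22 − 451/24 = 77/24.

Buyers bear 91/24, sellers bear 77/24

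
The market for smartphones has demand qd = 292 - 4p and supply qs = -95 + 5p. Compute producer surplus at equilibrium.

Equilibrium: 292 - 4p = -95 + 5p gives p* = 43, q* = 120.
Supply starts at p = 19 (where qs = 0).
PS = ½(43 − 19)(120) = 1440.

Producer surplus = 1440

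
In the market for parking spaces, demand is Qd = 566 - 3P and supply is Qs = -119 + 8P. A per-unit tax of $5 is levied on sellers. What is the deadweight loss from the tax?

Pre-tax equilibrium: P* = 685/11, Q* = 4171/11.
Tax on sellers shifts supply to Qs = -119 + 8(P − 5) = -159 + 8P.
566 - 3P = -159 + 8P gives buyer price Pb = 725/11; sellers receive Ps = 725/11 − 5 = 670/11.
New quantity: Q = 566 − 3(725/11) = 4051/11.
DWL = ½ × 5 × (4171/11 − 4051/11) = 300/11.

Deadweight loss = 300/11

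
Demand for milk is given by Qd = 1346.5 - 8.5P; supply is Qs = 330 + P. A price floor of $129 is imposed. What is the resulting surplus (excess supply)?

Equilibrium price would be P* = 107, so the floor at 129 binds.
At P = 129: Qd = 250, Qs = 459.
Surplus = 459 − 250 = 209.

Surplus = 209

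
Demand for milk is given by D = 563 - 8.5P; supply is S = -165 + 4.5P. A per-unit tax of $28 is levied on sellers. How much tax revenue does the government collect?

Pre-tax equilibrium: P* = 56, Q* = 87.
Tax on sellers shifts supply to S = -165 + 4.5(P − 28) = -291 + 4.5P.
563 - 8.5P = -291 + 4.5P gives buyer price Pb = 854/13; sellers receive Ps = 854/13 − 28 = 490/13.
New quantity: Q = 563 − 8.5(854/13) = 60/13.
Revenue = 28 × 60/13 = 1680/13.

Tax revenue = 1680/13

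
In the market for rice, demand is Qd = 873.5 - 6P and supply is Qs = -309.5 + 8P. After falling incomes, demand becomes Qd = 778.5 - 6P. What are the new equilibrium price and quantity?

P' = 544/7, Q' = 4371/14

Original equilibrium: P* = 84.5, Q* = 366.5.
New equilibrium: 778.5 - 6P = -309.5 + 8P, so 1088 = 14P and P' = 544/7; Q' = 778.5 − 6(544/7) = 4371/14.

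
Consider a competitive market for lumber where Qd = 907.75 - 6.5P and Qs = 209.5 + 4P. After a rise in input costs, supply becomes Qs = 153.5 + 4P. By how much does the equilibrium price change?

ΔP = 16/3

Original equilibrium: P* = 66.5, Q* = 475.5.
New equilibrium: 907.75 - 6.5P = 153.5 + 4P, so 754.25 = 10.5P and P' = 431/6; Q' = 907.75 − 6.5(431/6) = 2645/6.
Change in price: 431/6 − 66.5 = 16/3.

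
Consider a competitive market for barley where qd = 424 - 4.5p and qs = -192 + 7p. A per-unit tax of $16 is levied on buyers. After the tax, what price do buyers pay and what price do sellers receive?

Pre-tax equilibrium: p* = 1232/23, q* = 4208/23.
Tax on buyers shifts demand to qd = 424 − 4.5(p + 16) = 352 - 4.5p.
352 - 4.5p = -192 + 7p gives seller price ps = 1088/23; buyers pay pb = 1088/23 + 16 = 1456/23.
New quantity: q = 424 − 4.5(1456/23) = 3200/23.

Buyers pay 1456/23, sellers receive 1088/23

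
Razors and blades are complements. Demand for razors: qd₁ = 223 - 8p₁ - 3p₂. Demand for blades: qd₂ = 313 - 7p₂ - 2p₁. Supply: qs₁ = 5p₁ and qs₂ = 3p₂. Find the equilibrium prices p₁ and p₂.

p₁ = 1291/124, p₂ = 3623/124

Market 1: 223 - 8p₁ - 3p₂ = 5p₁ → 13p₁ + 3p₂ = 223.
Market 2: 10p₂ + 2p₁ = 313.
Eliminating p₂: 10×(1) − 3×(2) gives 124p₁ = 1291, so p₁ = 1291/124.
Back-substitute into (2): p₂ = (313 − 2×1291/124) / 10 = 3623/124.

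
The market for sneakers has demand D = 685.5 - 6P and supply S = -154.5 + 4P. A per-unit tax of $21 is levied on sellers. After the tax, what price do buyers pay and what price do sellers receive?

Pre-tax equilibrium: P* = 84, Q* = 181.5.
Tax on sellers shifts supply to S = -154.5 + 4(P − 21) = -238.5 + 4P.
685.5 - 6P = -238.5 + 4P gives buyer price Pb = 92.4; sellers receive Ps = 92.4 − 21 = 71.4.
New quantity: Q = 685.5 − 6(92.4) = 131.1.

Buyers pay $92.4, sellers receive $71.4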